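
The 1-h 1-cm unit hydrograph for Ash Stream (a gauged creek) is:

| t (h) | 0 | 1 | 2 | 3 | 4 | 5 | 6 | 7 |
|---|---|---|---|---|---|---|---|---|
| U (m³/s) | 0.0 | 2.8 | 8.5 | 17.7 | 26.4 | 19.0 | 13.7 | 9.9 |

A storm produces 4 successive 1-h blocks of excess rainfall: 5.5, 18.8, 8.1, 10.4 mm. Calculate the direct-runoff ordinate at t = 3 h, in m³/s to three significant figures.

Q ≈ 28.0 m³/s

By discrete convolution, Q_j = Σ (P_i / 10 mm) · U_{j−i}.
At t = 3 h (j=3): Q = (5.5/10)·17.7 + (18.8/10)·8.5 + (8.1/10)·2.8 + (10.4/10)·0.0 = 28.0 m³/s.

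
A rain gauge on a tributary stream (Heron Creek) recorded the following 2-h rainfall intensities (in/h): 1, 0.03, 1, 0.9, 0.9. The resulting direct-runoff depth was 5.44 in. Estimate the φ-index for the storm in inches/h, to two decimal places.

Only the 4 blocks with intensity above φ contribute runoff: 1, 1, 0.9, 0.9 in/h.
Σ(I−φ)·Δt = d  ⇒  (1+1+0.9+0.9 − 4φ)·2 = 5.44
φ = (3.800 − 5.44/2) / 4 = 0.27 in/h.

φ ≈ 0.27 in/h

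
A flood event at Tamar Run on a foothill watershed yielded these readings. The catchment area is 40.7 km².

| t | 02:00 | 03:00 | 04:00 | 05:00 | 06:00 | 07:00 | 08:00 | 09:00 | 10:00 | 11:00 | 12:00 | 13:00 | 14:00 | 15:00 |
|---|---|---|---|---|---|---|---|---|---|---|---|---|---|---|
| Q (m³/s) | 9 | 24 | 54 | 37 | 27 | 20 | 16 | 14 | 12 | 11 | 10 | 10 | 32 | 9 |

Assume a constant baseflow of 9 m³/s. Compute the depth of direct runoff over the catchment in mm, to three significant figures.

Direct runoff: 0.0, 15.0, 45.0, 28.0, 18.0, 11.0, 7.0, 5.0, 3.0, 2.0, 1.0, 1.0, 23.0, 0.0 m³/s; ΣQ_DR = 159.0 m³/s.
V = ΣQ_DR · Δt = 159.0 × 3600 s = 5.724 × 10^5 m³.
Over A = 40.7 km², depth = V / A = 14.1 mm.

d ≈ 14.1 mm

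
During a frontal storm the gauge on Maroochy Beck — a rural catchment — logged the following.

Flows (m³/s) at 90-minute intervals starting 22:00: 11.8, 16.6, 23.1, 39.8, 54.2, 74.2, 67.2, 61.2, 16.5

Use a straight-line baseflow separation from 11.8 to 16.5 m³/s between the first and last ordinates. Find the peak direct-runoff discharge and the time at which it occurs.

Subtracting baseflow gives direct-runoff ordinates: 0.00, 4.21, 10.12, 26.24, 40.05, 59.46, 51.88, 45.29, 0.00 m³/s.
The maximum is 59.46 m³/s, occurring at the reading for t = 05:30.

Q_p = 59.46 m³/s at t = 05:30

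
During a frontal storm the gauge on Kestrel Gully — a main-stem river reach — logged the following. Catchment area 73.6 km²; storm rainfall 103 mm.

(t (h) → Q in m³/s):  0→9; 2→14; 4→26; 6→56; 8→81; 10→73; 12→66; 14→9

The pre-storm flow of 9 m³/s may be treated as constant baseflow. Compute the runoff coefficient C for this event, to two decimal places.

ΣQ_DR = 262.0 m³/s; V = ΣQ_DR·Δt = 1.886 × 10^6 m³.
Runoff depth d = V / A = 25.63 mm.
C = d / P = 25.63 / 103 = 0.25.

C ≈ 0.25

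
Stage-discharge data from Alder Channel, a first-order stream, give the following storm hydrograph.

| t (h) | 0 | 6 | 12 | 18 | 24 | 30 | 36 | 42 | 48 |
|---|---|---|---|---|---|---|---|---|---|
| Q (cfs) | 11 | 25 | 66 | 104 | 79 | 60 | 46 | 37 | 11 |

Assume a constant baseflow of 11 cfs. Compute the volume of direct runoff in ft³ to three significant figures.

Direct-runoff ordinates (Q − Q_b): 0.0, 14.0, 55.0, 93.0, 68.0, 49.0, 35.0, 26.0, 0.0 cfs.
ΣQ_DR = 340.0 cfs.
With Δt = 6 h = 21600 s, V = ΣQ_DR · Δt = 340.0 × 21600 = 7.34 × 10^6 ft³.

V ≈ 7.34 × 10^6 ft³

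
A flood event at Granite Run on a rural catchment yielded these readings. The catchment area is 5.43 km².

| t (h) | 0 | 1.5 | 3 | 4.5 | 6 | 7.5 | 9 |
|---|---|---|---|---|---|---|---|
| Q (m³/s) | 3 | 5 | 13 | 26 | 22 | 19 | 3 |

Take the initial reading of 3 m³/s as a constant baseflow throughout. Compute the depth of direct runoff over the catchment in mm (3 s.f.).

d ≈ 69.6 mm

Direct runoff: 0.0, 2.0, 10.0, 23.0, 19.0, 16.0, 0.0 m³/s; ΣQ_DR = 70.00 m³/s.
V = ΣQ_DR · Δt = 70.00 × 5400 s = 3.780 × 10^5 m³.
Over A = 5.43 km², depth = V / A = 69.6 mm.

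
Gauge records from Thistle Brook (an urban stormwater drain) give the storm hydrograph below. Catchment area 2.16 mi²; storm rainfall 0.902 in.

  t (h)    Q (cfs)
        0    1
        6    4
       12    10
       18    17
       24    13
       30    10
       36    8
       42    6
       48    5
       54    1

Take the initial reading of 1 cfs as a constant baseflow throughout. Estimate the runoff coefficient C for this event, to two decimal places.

ΣQ_DR = 65.00 cfs; V = ΣQ_DR·Δt = 1.404 × 10^6 ft³.
Runoff depth d = V / A = 0.2798 in.
C = d / P = 0.2798 / 0.902 = 0.31.

C ≈ 0.31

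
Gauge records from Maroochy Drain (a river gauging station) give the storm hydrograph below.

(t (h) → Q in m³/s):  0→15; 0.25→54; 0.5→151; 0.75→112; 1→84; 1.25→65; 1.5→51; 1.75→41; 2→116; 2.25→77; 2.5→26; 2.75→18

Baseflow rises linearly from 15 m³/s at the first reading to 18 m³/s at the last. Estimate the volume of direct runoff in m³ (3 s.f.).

V ≈ 5.51 × 10^5 m³

Direct-runoff ordinates (Q − Q_b): 0.00, 38.73, 135.45, 96.18, 67.91, 48.64, 34.36, 24.09, 98.82, 59.55, 8.27, 0.00 m³/s.
ΣQ_DR = 612.0 m³/s.
With Δt = 0.25 h = 900 s, V = ΣQ_DR · Δt = 612.0 × 900 = 5.51 × 10^5 m³.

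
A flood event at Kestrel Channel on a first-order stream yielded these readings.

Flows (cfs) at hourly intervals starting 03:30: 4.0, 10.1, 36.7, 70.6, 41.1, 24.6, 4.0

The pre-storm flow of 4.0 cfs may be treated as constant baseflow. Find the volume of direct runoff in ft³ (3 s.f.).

V ≈ 5.87 × 10^5 ft³

Direct-runoff ordinates (Q − Q_b): 0.0, 6.1, 32.7, 66.6, 37.1, 20.6, 0.0 cfs.
ΣQ_DR = 163.1 cfs.
With Δt = 1 h = 3600 s, V = ΣQ_DR · Δt = 163.1 × 3600 = 5.87 × 10^5 ft³.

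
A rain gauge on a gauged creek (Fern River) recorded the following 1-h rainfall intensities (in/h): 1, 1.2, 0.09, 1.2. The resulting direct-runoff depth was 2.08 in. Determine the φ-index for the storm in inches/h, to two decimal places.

Only the 3 blocks with intensity above φ contribute runoff: 1, 1.2, 1.2 in/h.
Σ(I−φ)·Δt = d  ⇒  (1+1.2+1.2 − 3φ)·1 = 2.08
φ = (3.400 − 2.08/1) / 3 = 0.44 in/h.

φ ≈ 0.44 in/h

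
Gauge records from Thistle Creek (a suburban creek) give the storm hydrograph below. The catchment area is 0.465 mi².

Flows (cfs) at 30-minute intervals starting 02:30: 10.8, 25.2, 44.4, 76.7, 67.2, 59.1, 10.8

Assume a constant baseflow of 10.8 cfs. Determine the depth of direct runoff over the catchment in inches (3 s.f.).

d ≈ 0.364 in

Direct runoff: 0.0, 14.4, 33.6, 65.9, 56.4, 48.3, 0.0 cfs; ΣQ_DR = 218.6 cfs.
V = ΣQ_DR · Δt = 218.6 × 1800 s = 3.935 × 10^5 ft³.
Over A = 0.465 mi², depth = V / A = 0.364 in.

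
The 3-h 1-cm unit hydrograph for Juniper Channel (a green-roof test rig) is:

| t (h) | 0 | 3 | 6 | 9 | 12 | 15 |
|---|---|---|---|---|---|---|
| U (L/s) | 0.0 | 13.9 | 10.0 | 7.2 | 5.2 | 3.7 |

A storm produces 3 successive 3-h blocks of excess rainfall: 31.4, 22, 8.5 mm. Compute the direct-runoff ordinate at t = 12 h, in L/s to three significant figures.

Q ≈ 40.7 L/s

By discrete convolution, Q_j = Σ (P_i / 10 mm) · U_{j−i}.
At t = 12 h (j=4): Q = (31.4/10)·5.2 + (22/10)·7.2 + (8.5/10)·10.0 = 40.7 L/s.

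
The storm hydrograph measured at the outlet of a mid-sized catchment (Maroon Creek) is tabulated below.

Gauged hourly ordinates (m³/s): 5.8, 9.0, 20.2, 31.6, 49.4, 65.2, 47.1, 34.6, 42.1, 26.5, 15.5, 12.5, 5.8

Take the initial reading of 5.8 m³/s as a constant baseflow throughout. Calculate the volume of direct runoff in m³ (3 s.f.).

Direct-runoff ordinates (Q − Q_b): 0.0, 3.2, 14.4, 25.8, 43.6, 59.4, 41.3, 28.8, 36.3, 20.7, 9.7, 6.7, 0.0 m³/s.
ΣQ_DR = 289.9 m³/s.
With Δt = 1 h = 3600 s, V = ΣQ_DR · Δt = 289.9 × 3600 = 1.04 × 10^6 m³.

V ≈ 1.04 × 10^6 m³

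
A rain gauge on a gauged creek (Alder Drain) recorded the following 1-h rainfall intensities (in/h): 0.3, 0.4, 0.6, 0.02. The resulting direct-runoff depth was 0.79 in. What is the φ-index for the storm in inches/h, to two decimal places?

φ ≈ 0.17 in/h

Only the 3 blocks with intensity above φ contribute runoff: 0.3, 0.4, 0.6 in/h.
Σ(I−φ)·Δt = d  ⇒  (0.3+0.4+0.6 − 3φ)·1 = 0.79
φ = (1.300 − 0.79/1) / 3 = 0.17 in/h.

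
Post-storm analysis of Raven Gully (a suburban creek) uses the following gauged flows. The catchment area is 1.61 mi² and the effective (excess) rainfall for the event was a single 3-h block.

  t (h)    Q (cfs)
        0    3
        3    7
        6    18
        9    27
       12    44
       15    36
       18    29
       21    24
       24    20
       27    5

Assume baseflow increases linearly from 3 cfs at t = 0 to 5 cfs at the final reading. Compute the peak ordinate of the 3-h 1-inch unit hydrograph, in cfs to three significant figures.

Direct runoff: 0.00, 3.78, 14.56, 23.33, 40.11, 31.89, 24.67, 19.44, 15.22, 0.00 cfs; ΣQ_DR = 173.0 cfs, peak = 40.11 cfs.
Runoff depth d = ΣQ_DR·Δt / A = 173.0 × 10800 / (1.61 mi²) = 0.4995 in.
The 1-inch UH is the DRH scaled by (1 in)/d, so U_p = 40.11 × 1/0.4995 = 80.3 cfs.

U_p ≈ 80.3 cfs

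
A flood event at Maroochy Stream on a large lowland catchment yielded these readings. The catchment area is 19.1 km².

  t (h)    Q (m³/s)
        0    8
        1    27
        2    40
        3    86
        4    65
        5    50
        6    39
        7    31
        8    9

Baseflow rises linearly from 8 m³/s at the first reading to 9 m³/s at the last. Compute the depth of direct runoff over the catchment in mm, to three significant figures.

Direct runoff: 0.00, 18.88, 31.75, 77.62, 56.50, 41.38, 30.25, 22.12, 0.00 m³/s; ΣQ_DR = 278.5 m³/s.
V = ΣQ_DR · Δt = 278.5 × 3600 s = 1.003 × 10^6 m³.
Over A = 19.1 km², depth = V / A = 52.5 mm.

d ≈ 52.5 mm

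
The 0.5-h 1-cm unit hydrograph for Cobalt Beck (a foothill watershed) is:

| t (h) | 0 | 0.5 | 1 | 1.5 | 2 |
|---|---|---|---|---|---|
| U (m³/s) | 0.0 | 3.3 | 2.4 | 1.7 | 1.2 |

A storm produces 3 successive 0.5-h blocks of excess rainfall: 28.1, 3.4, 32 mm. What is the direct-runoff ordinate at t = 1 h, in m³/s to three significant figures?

Q ≈ 7.87 m³/s

By discrete convolution, Q_j = Σ (P_i / 10 mm) · U_{j−i}.
At t = 1 h (j=2): Q = (28.1/10)·2.4 + (3.4/10)·3.3 + (32/10)·0.0 = 7.87 m³/s.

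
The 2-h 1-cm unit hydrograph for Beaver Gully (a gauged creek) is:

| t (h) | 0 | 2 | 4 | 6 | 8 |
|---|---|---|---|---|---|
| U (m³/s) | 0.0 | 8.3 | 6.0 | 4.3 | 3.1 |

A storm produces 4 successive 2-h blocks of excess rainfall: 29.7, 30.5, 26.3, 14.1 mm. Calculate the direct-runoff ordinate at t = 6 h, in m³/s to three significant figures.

Q ≈ 52.9 m³/s

By discrete convolution, Q_j = Σ (P_i / 10 mm) · U_{j−i}.
At t = 6 h (j=3): Q = (29.7/10)·4.3 + (30.5/10)·6.0 + (26.3/10)·8.3 + (14.1/10)·0.0 = 52.9 m³/s.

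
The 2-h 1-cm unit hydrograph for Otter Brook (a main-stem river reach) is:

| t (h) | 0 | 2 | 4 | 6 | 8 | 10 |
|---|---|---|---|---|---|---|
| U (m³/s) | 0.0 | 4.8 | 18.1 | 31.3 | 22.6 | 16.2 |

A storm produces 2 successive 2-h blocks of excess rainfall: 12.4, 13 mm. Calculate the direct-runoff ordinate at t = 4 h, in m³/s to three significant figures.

Q ≈ 28.7 m³/s

By discrete convolution, Q_j = Σ (P_i / 10 mm) · U_{j−i}.
At t = 4 h (j=2): Q = (12.4/10)·18.1 + (13/10)·4.8 = 28.7 m³/s.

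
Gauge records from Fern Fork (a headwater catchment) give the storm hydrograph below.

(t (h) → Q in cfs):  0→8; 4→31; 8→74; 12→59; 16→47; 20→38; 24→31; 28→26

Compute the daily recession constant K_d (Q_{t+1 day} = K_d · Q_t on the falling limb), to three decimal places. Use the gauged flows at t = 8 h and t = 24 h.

Between t = 8 h and t = 24 h the flow falls from 74 to 31 cfs over 4×4 h = 16 h.
Per-interval ratio K = (31/74)^(1/4) = 0.8045; K_d = K^(24/4) = 0.271.

K_d ≈ 0.271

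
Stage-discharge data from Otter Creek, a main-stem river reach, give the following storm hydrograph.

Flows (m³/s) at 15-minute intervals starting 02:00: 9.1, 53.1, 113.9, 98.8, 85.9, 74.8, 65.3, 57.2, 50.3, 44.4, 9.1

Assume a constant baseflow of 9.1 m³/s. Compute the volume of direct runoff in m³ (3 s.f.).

V ≈ 5.06 × 10^5 m³

Direct-runoff ordinates (Q − Q_b): 0.0, 44.0, 104.8, 89.7, 76.8, 65.7, 56.2, 48.1, 41.2, 35.3, 0.0 m³/s.
ΣQ_DR = 561.8 m³/s.
With Δt = 0.25 h = 900 s, V = ΣQ_DR · Δt = 561.8 × 900 = 5.06 × 10^5 m³.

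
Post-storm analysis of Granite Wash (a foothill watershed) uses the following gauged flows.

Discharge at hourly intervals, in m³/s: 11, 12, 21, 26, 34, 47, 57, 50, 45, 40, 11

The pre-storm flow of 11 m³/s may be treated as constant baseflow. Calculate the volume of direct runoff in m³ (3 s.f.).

Direct-runoff ordinates (Q − Q_b): 0.0, 1.0, 10.0, 15.0, 23.0, 36.0, 46.0, 39.0, 34.0, 29.0, 0.0 m³/s.
ΣQ_DR = 233.0 m³/s.
With Δt = 1 h = 3600 s, V = ΣQ_DR · Δt = 233.0 × 3600 = 8.39 × 10^5 m³.

V ≈ 8.39 × 10^5 m³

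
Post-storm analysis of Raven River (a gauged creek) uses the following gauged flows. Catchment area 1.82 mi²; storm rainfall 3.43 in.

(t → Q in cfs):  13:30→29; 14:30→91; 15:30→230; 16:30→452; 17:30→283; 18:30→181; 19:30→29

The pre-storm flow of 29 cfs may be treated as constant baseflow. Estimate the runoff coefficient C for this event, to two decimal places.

C ≈ 0.27

ΣQ_DR = 1092 cfs; V = ΣQ_DR·Δt = 3.931 × 10^6 ft³.
Runoff depth d = V / A = 0.9298 in.
C = d / P = 0.9298 / 3.43 = 0.27.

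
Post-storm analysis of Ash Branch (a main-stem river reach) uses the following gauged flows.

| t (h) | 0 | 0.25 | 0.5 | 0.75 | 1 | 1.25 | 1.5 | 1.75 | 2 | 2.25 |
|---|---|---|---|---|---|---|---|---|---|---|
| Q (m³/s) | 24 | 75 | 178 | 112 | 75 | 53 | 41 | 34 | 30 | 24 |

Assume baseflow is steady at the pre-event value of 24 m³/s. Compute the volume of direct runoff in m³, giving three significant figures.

Direct-runoff ordinates (Q − Q_b): 0.0, 51.0, 154.0, 88.0, 51.0, 29.0, 17.0, 10.0, 6.0, 0.0 m³/s.
ΣQ_DR = 406.0 m³/s.
With Δt = 0.25 h = 900 s, V = ΣQ_DR · Δt = 406.0 × 900 = 3.65 × 10^5 m³.

V ≈ 3.65 × 10^5 m³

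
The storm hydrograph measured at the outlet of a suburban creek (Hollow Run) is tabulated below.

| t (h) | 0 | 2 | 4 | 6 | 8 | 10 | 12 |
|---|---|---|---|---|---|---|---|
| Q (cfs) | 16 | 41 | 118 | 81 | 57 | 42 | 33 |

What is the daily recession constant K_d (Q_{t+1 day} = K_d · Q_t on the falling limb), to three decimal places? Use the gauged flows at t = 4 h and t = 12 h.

K_d ≈ 0.022

Between t = 4 h and t = 12 h the flow falls from 118 to 33 cfs over 4×2 h = 8 h.
Per-interval ratio K = (33/118)^(1/4) = 0.7272; K_d = K^(24/2) = 0.022.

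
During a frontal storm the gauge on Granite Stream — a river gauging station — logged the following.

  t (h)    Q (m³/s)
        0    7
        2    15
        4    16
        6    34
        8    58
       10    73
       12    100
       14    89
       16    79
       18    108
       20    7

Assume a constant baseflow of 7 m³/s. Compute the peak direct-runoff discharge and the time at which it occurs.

Q_p = 101.0 m³/s at t = 18 h

Subtracting baseflow gives direct-runoff ordinates: 0.0, 8.0, 9.0, 27.0, 51.0, 66.0, 93.0, 82.0, 72.0, 101.0, 0.0 m³/s.
The maximum is 101.0 m³/s, occurring at the reading for t = 18 h.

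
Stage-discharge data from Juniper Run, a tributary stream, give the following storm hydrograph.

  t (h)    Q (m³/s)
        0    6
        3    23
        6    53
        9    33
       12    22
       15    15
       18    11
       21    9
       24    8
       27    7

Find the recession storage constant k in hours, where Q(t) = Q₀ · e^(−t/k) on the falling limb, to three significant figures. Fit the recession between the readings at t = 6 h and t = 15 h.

k ≈ 7.13 h

On the falling limb, Q drops from 53 to 15 m³/s between t = 6 h and t = 15 h (Δt = 9 h).
k = −Δt / ln(Q₂/Q₁) = −9 / ln(15/53) = 7.13 h.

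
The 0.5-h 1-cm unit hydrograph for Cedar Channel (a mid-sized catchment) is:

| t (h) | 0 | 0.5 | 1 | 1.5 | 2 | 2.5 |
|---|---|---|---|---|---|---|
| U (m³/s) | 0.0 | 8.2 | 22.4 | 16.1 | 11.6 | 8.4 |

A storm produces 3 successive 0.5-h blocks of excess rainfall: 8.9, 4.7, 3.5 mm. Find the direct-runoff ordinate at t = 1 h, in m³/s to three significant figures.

By discrete convolution, Q_j = Σ (P_i / 10 mm) · U_{j−i}.
At t = 1 h (j=2): Q = (8.9/10)·22.4 + (4.7/10)·8.2 + (3.5/10)·0.0 = 23.8 m³/s.

Q ≈ 23.8 m³/s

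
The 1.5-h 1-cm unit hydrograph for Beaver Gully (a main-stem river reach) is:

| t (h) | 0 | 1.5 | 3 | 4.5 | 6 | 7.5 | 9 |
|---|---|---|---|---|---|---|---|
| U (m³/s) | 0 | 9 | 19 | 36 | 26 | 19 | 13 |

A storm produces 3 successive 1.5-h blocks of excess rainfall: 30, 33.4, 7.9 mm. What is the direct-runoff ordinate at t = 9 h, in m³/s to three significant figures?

Q ≈ 123 m³/s

By discrete convolution, Q_j = Σ (P_i / 10 mm) · U_{j−i}.
At t = 9 h (j=6): Q = (30/10)·13 + (33.4/10)·19 + (7.9/10)·26 = 123 m³/s.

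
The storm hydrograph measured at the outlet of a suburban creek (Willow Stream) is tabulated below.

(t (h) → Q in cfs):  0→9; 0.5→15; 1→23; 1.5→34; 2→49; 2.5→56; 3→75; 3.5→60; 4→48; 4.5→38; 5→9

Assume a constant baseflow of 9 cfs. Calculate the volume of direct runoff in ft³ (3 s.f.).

V ≈ 5.71 × 10^5 ft³

Direct-runoff ordinates (Q − Q_b): 0.0, 6.0, 14.0, 25.0, 40.0, 47.0, 66.0, 51.0, 39.0, 29.0, 0.0 cfs.
ΣQ_DR = 317.0 cfs.
With Δt = 0.5 h = 1800 s, V = ΣQ_DR · Δt = 317.0 × 1800 = 5.71 × 10^5 ft³.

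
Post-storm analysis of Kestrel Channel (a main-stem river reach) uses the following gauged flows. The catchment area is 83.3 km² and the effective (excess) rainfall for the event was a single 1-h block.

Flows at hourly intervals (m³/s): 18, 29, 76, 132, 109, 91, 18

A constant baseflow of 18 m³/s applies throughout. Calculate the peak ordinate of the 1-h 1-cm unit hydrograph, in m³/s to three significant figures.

Direct runoff: 0.0, 11.0, 58.0, 114.0, 91.0, 73.0, 0.0 m³/s; ΣQ_DR = 347.0 m³/s, peak = 114.0 m³/s.
Runoff depth d = ΣQ_DR·Δt / A = 347.0 × 3600 / (83.3 km²) = 15.00 mm.
The 1-cm UH is the DRH scaled by (10 mm)/d, so U_p = 114.0 × 10/15.00 = 76.0 m³/s.

U_p ≈ 76.0 m³/s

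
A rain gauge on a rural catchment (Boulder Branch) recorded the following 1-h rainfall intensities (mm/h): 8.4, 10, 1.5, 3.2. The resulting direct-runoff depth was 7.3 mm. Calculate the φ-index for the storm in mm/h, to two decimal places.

φ ≈ 5.55 mm/h

Only the 2 blocks with intensity above φ contribute runoff: 8.4, 10 mm/h.
Σ(I−φ)·Δt = d  ⇒  (8.4+10 − 2φ)·1 = 7.3
φ = (18.40 − 7.3/1) / 2 = 5.55 mm/h.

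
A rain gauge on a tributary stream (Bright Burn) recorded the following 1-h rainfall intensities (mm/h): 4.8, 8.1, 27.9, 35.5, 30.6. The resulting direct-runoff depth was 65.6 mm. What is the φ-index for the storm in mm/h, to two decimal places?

φ ≈ 9.47 mm/h

Only the 3 blocks with intensity above φ contribute runoff: 27.9, 35.5, 30.6 mm/h.
Σ(I−φ)·Δt = d  ⇒  (27.9+35.5+30.6 − 3φ)·1 = 65.6
φ = (94.00 − 65.6/1) / 3 = 9.47 mm/h.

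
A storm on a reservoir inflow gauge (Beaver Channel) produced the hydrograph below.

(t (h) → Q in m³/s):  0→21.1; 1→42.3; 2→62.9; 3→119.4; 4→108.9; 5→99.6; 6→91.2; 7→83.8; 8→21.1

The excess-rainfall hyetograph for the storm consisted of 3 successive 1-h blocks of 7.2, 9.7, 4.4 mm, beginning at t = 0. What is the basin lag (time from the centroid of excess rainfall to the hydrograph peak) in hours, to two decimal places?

t_L ≈ 1.63 h

Centroid of excess rainfall: t_c = Σ P_i·t̄_i / ΣP_i = 1.3685 h (block centres at 0.5, 1.5, 2.5 h).
Hydrograph peak occurs at t = 3 h, so basin lag t_L = 3 − 1.3685 = 1.63 h.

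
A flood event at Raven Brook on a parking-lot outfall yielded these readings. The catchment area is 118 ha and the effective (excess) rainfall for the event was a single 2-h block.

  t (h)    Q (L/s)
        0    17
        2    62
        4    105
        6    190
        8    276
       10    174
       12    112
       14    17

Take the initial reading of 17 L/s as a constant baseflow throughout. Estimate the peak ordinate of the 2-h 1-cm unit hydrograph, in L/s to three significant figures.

U_p ≈ 520 L/s

Direct runoff: 0.0, 45.0, 88.0, 173.0, 259.0, 157.0, 95.0, 0.0 L/s; ΣQ_DR = 817.0 L/s, peak = 259.0 L/s.
Runoff depth d = ΣQ_DR·Δt / A = 817.0 × 7200 / (118 ha) = 4.985 mm.
The 1-cm UH is the DRH scaled by (10 mm)/d, so U_p = 259.0 × 10/4.985 = 520 L/s.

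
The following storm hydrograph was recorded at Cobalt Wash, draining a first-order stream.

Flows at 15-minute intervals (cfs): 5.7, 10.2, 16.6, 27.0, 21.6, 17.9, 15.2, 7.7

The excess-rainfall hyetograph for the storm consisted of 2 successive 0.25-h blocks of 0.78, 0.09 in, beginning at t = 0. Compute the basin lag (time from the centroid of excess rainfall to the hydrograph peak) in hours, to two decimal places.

Centroid of excess rainfall: t_c = Σ P_i·t̄_i / ΣP_i = 0.1509 h (block centres at 0.125, 0.375 h).
Hydrograph peak occurs at t = 0.75 h, so basin lag t_L = 0.75 − 0.1509 = 0.60 h.

t_L ≈ 0.60 h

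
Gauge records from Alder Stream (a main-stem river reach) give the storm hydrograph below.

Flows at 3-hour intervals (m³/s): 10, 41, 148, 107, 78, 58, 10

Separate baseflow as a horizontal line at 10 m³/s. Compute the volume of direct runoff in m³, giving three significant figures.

V ≈ 4.13 × 10^6 m³

Direct-runoff ordinates (Q − Q_b): 0.0, 31.0, 138.0, 97.0, 68.0, 48.0, 0.0 m³/s.
ΣQ_DR = 382.0 m³/s.
With Δt = 3 h = 10800 s, V = ΣQ_DR · Δt = 382.0 × 10800 = 4.13 × 10^6 m³.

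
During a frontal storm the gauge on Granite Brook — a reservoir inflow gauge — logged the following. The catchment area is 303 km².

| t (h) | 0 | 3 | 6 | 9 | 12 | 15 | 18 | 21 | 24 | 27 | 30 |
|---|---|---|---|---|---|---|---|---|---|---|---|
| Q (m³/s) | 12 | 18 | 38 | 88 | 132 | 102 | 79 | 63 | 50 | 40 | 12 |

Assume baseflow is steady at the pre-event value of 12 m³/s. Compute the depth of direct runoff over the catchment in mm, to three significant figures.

d ≈ 17.9 mm

Direct runoff: 0.0, 6.0, 26.0, 76.0, 120.0, 90.0, 67.0, 51.0, 38.0, 28.0, 0.0 m³/s; ΣQ_DR = 502.0 m³/s.
V = ΣQ_DR · Δt = 502.0 × 10800 s = 5.422 × 10^6 m³.
Over A = 303 km², depth = V / A = 17.9 mm.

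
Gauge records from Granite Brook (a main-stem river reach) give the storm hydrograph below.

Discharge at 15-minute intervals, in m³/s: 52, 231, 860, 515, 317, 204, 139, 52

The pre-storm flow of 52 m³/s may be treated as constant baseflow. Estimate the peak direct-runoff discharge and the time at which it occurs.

Q_p = 808.0 m³/s at t = 0.5 h

Subtracting baseflow gives direct-runoff ordinates: 0.0, 179.0, 808.0, 463.0, 265.0, 152.0, 87.0, 0.0 m³/s.
The maximum is 808.0 m³/s, occurring at the reading for t = 0.5 h.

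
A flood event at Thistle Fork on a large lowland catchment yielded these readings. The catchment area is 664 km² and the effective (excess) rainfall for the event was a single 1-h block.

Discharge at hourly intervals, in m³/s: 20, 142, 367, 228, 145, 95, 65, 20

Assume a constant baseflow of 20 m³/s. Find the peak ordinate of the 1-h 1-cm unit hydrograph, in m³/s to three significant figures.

U_p ≈ 694 m³/s

Direct runoff: 0.0, 122.0, 347.0, 208.0, 125.0, 75.0, 45.0, 0.0 m³/s; ΣQ_DR = 922.0 m³/s, peak = 347.0 m³/s.
Runoff depth d = ΣQ_DR·Δt / A = 922.0 × 3600 / (664 km²) = 4.999 mm.
The 1-cm UH is the DRH scaled by (10 mm)/d, so U_p = 347.0 × 10/4.999 = 694 m³/s.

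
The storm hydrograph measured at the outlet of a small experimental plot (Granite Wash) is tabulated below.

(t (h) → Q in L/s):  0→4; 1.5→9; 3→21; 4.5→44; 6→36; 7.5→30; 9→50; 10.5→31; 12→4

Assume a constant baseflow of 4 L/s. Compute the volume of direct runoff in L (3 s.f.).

V ≈ 1.04 × 10^6 L

Direct-runoff ordinates (Q − Q_b): 0.0, 5.0, 17.0, 40.0, 32.0, 26.0, 46.0, 27.0, 0.0 L/s.
ΣQ_DR = 193.0 L/s.
With Δt = 1.5 h = 5400 s, V = ΣQ_DR · Δt = 193.0 × 5400 = 1.04 × 10^6 L.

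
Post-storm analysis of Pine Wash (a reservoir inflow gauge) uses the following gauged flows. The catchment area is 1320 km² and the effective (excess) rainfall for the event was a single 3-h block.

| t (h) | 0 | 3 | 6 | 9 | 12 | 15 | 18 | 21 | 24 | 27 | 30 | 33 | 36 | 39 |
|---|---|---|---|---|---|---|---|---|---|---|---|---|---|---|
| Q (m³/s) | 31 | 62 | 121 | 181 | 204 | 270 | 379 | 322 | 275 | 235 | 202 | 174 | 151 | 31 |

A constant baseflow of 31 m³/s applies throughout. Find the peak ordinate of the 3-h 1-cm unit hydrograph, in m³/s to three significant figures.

Direct runoff: 0.0, 31.0, 90.0, 150.0, 173.0, 239.0, 348.0, 291.0, 244.0, 204.0, 171.0, 143.0, 120.0, 0.0 m³/s; ΣQ_DR = 2204 m³/s, peak = 348.0 m³/s.
Runoff depth d = ΣQ_DR·Δt / A = 2204 × 10800 / (1320 km²) = 18.03 mm.
The 1-cm UH is the DRH scaled by (10 mm)/d, so U_p = 348.0 × 10/18.03 = 193 m³/s.

U_p ≈ 193 m³/s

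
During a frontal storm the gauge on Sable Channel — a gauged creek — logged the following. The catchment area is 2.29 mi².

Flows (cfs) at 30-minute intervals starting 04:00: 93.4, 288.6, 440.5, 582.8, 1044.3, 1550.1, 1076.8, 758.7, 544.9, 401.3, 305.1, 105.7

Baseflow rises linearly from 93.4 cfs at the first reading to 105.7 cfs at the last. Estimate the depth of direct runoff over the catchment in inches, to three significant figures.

d ≈ 2.03 in

Direct runoff: 0.00, 194.08, 344.86, 486.05, 946.43, 1451.11, 976.69, 657.47, 442.55, 297.84, 200.52, 0.00 cfs; ΣQ_DR = 5998 cfs.
V = ΣQ_DR · Δt = 5998 × 1800 s = 1.080 × 10^7 ft³.
Over A = 2.29 mi², depth = V / A = 2.03 in.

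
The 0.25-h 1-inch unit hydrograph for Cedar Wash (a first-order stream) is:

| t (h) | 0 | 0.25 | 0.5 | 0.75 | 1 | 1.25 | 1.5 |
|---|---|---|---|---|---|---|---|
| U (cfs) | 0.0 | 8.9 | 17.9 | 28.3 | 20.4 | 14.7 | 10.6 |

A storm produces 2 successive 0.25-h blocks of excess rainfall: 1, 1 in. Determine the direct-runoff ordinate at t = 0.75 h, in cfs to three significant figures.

Q ≈ 46.2 cfs

By discrete convolution, Q_j = Σ (P_i / 1 in) · U_{j−i}.
At t = 0.75 h (j=3): Q = (1/1)·28.3 + (1/1)·17.9 = 46.2 cfs.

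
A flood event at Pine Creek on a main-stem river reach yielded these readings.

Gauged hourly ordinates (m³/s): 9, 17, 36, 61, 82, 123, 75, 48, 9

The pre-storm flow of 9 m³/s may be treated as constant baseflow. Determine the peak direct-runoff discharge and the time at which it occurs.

Subtracting baseflow gives direct-runoff ordinates: 0.0, 8.0, 27.0, 52.0, 73.0, 114.0, 66.0, 39.0, 0.0 m³/s.
The maximum is 114.0 m³/s, occurring at the reading for t = 5 h.

Q_p = 114.0 m³/s at t = 5 h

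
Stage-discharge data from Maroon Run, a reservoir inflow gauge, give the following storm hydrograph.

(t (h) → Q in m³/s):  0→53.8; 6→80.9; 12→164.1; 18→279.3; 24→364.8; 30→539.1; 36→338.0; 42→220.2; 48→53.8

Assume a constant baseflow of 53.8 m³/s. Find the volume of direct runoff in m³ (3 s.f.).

V ≈ 3.48 × 10^7 m³

Direct-runoff ordinates (Q − Q_b): 0.0, 27.1, 110.3, 225.5, 311.0, 485.3, 284.2, 166.4, 0.0 m³/s.
ΣQ_DR = 1610 m³/s.
With Δt = 6 h = 21600 s, V = ΣQ_DR · Δt = 1610 × 21600 = 3.48 × 10^7 m³.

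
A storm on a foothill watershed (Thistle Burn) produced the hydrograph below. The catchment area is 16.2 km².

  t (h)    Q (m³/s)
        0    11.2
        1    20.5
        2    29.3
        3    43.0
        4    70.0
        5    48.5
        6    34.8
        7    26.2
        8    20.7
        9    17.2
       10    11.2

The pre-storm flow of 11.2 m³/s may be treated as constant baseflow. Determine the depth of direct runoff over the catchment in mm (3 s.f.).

d ≈ 46.5 mm

Direct runoff: 0.0, 9.3, 18.1, 31.8, 58.8, 37.3, 23.6, 15.0, 9.5, 6.0, 0.0 m³/s; ΣQ_DR = 209.4 m³/s.
V = ΣQ_DR · Δt = 209.4 × 3600 s = 7.538 × 10^5 m³.
Over A = 16.2 km², depth = V / A = 46.5 mm.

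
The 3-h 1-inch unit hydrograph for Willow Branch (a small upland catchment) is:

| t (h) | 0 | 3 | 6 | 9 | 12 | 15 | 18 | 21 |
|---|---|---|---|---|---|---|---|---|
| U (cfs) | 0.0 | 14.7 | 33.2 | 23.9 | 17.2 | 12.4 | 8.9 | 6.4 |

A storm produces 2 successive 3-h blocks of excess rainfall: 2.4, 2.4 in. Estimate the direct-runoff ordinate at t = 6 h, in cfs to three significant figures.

Q ≈ 115 cfs

By discrete convolution, Q_j = Σ (P_i / 1 in) · U_{j−i}.
At t = 6 h (j=2): Q = (2.4/1)·33.2 + (2.4/1)·14.7 = 115 cfs.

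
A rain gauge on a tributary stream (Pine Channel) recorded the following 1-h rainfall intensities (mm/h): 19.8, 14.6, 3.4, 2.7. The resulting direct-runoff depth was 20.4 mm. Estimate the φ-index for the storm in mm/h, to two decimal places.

φ ≈ 7.00 mm/h

Only the 2 blocks with intensity above φ contribute runoff: 19.8, 14.6 mm/h.
Σ(I−φ)·Δt = d  ⇒  (19.8+14.6 − 2φ)·1 = 20.4
φ = (34.40 − 20.4/1) / 2 = 7.00 mm/h.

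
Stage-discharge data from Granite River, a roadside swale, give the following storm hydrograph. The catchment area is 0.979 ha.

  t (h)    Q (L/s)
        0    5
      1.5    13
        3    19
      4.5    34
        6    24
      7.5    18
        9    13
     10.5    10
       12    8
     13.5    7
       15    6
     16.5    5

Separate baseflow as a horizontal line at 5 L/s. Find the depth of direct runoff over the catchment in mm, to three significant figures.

d ≈ 56.3 mm

Direct runoff: 0.0, 8.0, 14.0, 29.0, 19.0, 13.0, 8.0, 5.0, 3.0, 2.0, 1.0, 0.0 L/s; ΣQ_DR = 102.0 L/s.
V = ΣQ_DR · Δt = 102.0 × 5400 s = 5.508 × 10^5 L.
Over A = 0.979 ha, depth = V / A = 56.3 mm.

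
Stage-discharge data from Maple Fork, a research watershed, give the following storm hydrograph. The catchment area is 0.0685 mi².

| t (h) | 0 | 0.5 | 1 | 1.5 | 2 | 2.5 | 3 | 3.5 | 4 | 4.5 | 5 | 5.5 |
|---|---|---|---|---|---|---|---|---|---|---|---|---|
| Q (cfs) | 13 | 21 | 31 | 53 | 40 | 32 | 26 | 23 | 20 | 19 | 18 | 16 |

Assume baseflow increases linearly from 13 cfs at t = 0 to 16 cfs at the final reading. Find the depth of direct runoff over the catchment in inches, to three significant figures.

Direct runoff: 0.00, 7.73, 17.45, 39.18, 25.91, 17.64, 11.36, 8.09, 4.82, 3.55, 2.27, 0.00 cfs; ΣQ_DR = 138.0 cfs.
V = ΣQ_DR · Δt = 138.0 × 1800 s = 2.484 × 10^5 ft³.
Over A = 0.0685 mi², depth = V / A = 1.56 in.

d ≈ 1.56 in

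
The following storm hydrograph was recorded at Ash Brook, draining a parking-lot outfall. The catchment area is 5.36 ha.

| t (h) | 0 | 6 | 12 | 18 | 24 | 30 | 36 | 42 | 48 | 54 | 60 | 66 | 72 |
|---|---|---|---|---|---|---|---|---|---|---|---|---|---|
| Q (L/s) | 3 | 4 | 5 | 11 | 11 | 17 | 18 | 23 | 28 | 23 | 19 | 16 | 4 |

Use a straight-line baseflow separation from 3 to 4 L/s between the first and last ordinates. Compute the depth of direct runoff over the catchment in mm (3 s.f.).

d ≈ 55.0 mm

Direct runoff: 0.00, 0.92, 1.83, 7.75, 7.67, 13.58, 14.50, 19.42, 24.33, 19.25, 15.17, 12.08, 0.00 L/s; ΣQ_DR = 136.5 L/s.
V = ΣQ_DR · Δt = 136.5 × 21600 s = 2.948 × 10^6 L.
Over A = 5.36 ha, depth = V / A = 55.0 mm.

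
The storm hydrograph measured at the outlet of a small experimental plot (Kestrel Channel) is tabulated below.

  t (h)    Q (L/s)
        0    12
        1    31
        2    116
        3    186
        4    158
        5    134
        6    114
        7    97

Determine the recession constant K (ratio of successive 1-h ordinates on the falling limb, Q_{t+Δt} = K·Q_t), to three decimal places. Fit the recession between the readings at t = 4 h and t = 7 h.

K ≈ 0.850

Using the recession-limb readings at t = 4 h and t = 7 h: Q falls from 158 to 97 L/s over 3 intervals.
K = (Q₂/Q₁)^(1/3) = (97/158)^(1/3) = 0.850.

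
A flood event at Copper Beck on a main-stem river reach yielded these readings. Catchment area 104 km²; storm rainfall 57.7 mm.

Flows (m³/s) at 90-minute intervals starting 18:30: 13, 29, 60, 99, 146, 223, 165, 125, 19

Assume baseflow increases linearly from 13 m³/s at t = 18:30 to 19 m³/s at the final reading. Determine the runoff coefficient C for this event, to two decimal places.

ΣQ_DR = 735.0 m³/s; V = ΣQ_DR·Δt = 3.969 × 10^6 m³.
Runoff depth d = V / A = 38.16 mm.
C = d / P = 38.16 / 57.7 = 0.66.

C ≈ 0.66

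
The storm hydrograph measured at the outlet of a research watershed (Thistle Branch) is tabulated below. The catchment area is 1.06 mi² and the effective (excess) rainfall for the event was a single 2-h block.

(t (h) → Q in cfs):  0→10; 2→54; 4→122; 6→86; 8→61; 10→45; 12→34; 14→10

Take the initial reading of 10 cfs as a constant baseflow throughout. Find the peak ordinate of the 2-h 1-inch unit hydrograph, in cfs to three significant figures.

Direct runoff: 0.0, 44.0, 112.0, 76.0, 51.0, 35.0, 24.0, 0.0 cfs; ΣQ_DR = 342.0 cfs, peak = 112.0 cfs.
Runoff depth d = ΣQ_DR·Δt / A = 342.0 × 7200 / (1.06 mi²) = 0.9999 in.
The 1-inch UH is the DRH scaled by (1 in)/d, so U_p = 112.0 × 1/0.9999 = 112 cfs.

U_p ≈ 112 cfs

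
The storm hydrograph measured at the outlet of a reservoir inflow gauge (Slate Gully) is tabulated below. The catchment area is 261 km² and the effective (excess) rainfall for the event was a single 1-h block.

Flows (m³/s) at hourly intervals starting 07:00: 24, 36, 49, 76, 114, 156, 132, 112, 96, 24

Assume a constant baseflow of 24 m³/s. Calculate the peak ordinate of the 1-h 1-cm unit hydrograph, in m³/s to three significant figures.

U_p ≈ 165 m³/s

Direct runoff: 0.0, 12.0, 25.0, 52.0, 90.0, 132.0, 108.0, 88.0, 72.0, 0.0 m³/s; ΣQ_DR = 579.0 m³/s, peak = 132.0 m³/s.
Runoff depth d = ΣQ_DR·Δt / A = 579.0 × 3600 / (261 km²) = 7.986 mm.
The 1-cm UH is the DRH scaled by (10 mm)/d, so U_p = 132.0 × 10/7.986 = 165 m³/s.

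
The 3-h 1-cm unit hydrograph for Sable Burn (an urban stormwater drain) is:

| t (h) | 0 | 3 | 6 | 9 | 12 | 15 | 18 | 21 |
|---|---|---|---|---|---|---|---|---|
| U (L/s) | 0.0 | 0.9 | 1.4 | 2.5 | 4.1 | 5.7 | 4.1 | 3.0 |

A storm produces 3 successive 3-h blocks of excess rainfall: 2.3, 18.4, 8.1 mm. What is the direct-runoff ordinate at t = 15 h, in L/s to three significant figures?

Q ≈ 10.9 L/s

By discrete convolution, Q_j = Σ (P_i / 10 mm) · U_{j−i}.
At t = 15 h (j=5): Q = (2.3/10)·5.7 + (18.4/10)·4.1 + (8.1/10)·2.5 = 10.9 L/s.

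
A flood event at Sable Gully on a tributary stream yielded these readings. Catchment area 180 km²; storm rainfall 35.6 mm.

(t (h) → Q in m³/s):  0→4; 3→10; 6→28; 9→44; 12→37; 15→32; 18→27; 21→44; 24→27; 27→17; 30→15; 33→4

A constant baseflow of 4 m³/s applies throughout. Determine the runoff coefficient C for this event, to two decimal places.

ΣQ_DR = 241.0 m³/s; V = ΣQ_DR·Δt = 2.603 × 10^6 m³.
Runoff depth d = V / A = 14.46 mm.
C = d / P = 14.46 / 35.6 = 0.41.

C ≈ 0.41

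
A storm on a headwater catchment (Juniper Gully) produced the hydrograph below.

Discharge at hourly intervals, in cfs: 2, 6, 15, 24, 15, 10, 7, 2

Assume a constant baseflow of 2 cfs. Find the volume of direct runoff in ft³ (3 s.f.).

V ≈ 2.34 × 10^5 ft³

Direct-runoff ordinates (Q − Q_b): 0.0, 4.0, 13.0, 22.0, 13.0, 8.0, 5.0, 0.0 cfs.
ΣQ_DR = 65.00 cfs.
With Δt = 1 h = 3600 s, V = ΣQ_DR · Δt = 65.00 × 3600 = 2.34 × 10^5 ft³.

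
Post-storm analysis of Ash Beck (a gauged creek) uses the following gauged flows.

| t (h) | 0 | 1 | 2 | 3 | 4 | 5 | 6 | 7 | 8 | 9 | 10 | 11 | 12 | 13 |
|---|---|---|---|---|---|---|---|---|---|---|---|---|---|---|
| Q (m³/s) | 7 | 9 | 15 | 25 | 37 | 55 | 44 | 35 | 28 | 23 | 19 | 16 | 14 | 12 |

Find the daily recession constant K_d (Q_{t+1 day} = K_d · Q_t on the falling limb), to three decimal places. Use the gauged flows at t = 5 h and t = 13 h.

K_d ≈ 0.010

Between t = 5 h and t = 13 h the flow falls from 55 to 12 m³/s over 8×1 h = 8 h.
Per-interval ratio K = (12/55)^(1/8) = 0.8267; K_d = K^(24/1) = 0.010.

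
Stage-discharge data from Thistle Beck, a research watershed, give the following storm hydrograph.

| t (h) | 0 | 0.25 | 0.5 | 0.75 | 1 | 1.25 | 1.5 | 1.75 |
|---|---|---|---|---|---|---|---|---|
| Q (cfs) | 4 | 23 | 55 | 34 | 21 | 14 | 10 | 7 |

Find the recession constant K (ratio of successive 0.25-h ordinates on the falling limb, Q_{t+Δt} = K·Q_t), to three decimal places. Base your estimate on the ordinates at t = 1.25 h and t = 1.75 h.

Using the recession-limb readings at t = 1.25 h and t = 1.75 h: Q falls from 14 to 7 cfs over 2 intervals.
K = (Q₂/Q₁)^(1/2) = (7/14)^(1/2) = 0.707.

K ≈ 0.707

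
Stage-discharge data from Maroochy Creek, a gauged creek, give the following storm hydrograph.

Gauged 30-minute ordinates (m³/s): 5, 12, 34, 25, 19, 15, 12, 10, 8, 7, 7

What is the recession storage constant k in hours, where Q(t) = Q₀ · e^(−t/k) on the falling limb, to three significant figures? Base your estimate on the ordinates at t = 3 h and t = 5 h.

On the falling limb, Q drops from 12 to 7 m³/s between t = 3 h and t = 5 h (Δt = 2 h).
k = −Δt / ln(Q₂/Q₁) = −2 / ln(7/12) = 3.71 h.

k ≈ 3.71 h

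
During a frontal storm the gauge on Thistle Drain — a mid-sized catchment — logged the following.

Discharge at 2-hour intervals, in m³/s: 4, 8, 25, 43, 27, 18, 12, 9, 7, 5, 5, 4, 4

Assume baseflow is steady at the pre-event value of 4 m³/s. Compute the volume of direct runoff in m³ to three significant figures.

V ≈ 8.57 × 10^5 m³

Direct-runoff ordinates (Q − Q_b): 0.0, 4.0, 21.0, 39.0, 23.0, 14.0, 8.0, 5.0, 3.0, 1.0, 1.0, 0.0, 0.0 m³/s.
ΣQ_DR = 119.0 m³/s.
With Δt = 2 h = 7200 s, V = ΣQ_DR · Δt = 119.0 × 7200 = 8.57 × 10^5 m³.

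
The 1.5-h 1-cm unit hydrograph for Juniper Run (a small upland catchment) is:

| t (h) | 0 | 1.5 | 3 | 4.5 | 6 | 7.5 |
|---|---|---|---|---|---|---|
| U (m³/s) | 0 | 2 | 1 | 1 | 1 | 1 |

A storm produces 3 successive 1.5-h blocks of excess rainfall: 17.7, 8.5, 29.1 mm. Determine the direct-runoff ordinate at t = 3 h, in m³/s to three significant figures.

Q ≈ 3.47 m³/s

By discrete convolution, Q_j = Σ (P_i / 10 mm) · U_{j−i}.
At t = 3 h (j=2): Q = (17.7/10)·1 + (8.5/10)·2 + (29.1/10)·0 = 3.47 m³/s.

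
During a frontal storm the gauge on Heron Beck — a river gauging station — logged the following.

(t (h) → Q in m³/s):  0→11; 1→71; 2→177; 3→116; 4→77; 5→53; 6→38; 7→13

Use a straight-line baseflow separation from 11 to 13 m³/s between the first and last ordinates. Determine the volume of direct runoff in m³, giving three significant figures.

V ≈ 1.66 × 10^6 m³

Direct-runoff ordinates (Q − Q_b): 0.00, 59.71, 165.43, 104.14, 64.86, 40.57, 25.29, 0.00 m³/s.
ΣQ_DR = 460.0 m³/s.
With Δt = 1 h = 3600 s, V = ΣQ_DR · Δt = 460.0 × 3600 = 1.66 × 10^6 m³.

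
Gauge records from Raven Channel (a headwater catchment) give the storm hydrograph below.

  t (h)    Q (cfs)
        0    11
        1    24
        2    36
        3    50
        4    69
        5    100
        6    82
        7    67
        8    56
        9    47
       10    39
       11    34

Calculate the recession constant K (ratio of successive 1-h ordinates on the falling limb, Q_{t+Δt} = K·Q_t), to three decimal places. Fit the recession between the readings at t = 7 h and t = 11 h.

Using the recession-limb readings at t = 7 h and t = 11 h: Q falls from 67 to 34 cfs over 4 intervals.
K = (Q₂/Q₁)^(1/4) = (34/67)^(1/4) = 0.844.

K ≈ 0.844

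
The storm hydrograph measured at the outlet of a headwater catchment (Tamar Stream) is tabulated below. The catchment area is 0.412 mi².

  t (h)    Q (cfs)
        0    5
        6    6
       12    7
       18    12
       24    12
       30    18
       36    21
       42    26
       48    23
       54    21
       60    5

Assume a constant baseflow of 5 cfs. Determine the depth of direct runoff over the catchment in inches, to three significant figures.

Direct runoff: 0.0, 1.0, 2.0, 7.0, 7.0, 13.0, 16.0, 21.0, 18.0, 16.0, 0.0 cfs; ΣQ_DR = 101.0 cfs.
V = ΣQ_DR · Δt = 101.0 × 21600 s = 2.182 × 10^6 ft³.
Over A = 0.412 mi², depth = V / A = 2.28 in.

d ≈ 2.28 in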